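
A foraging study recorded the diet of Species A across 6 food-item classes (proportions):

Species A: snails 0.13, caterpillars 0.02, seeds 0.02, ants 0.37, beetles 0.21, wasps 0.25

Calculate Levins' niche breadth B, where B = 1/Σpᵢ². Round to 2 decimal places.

3.83

Σpᵢ² = 0.13² + 0.02² + 0.02² + 0.37² + 0.21² + 0.25² = 0.0169 + 0.0004 + 0.0004 + 0.1369 + 0.0441 + 0.0625 = 0.2612
B = 1 / 0.2612 = 3.8285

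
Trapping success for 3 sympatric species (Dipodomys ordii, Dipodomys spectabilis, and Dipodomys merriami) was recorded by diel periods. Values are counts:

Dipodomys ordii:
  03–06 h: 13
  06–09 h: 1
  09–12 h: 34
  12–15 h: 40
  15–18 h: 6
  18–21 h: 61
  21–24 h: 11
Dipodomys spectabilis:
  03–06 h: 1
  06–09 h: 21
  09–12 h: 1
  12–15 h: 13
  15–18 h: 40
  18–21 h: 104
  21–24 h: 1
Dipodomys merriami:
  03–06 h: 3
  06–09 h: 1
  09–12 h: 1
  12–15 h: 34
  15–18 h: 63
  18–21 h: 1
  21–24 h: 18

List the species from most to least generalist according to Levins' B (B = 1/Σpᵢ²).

Dipodomys ordii > Dipodomys merriami > Dipodomys spectabilis

Proportions for Dipodomys ordii (n=166): 13/166=0.0783, 1/166=0.0060, 34/166=0.2048, 40/166=0.2410, 6/166=0.0361, 61/166=0.3675, 11/166=0.0663
Proportions for Dipodomys spectabilis (n=181): 1/181=0.0055, 21/181=0.1160, 1/181=0.0055, 13/181=0.0718, 40/181=0.2210, 104/181=0.5746, 1/181=0.0055
Proportions for Dipodomys merriami (n=121): 3/121=0.0248, 1/121=0.0083, 1/121=0.0083, 34/121=0.2810, 63/121=0.5207, 1/121=0.0083, 18/121=0.1488
Σp_ordiᵢ² = 0.0783² + 0.0060² + 0.2048² + 0.2410² + 0.0361² + 0.3675² + 0.0663² = 0.006131 + 0.000036 + 0.041943 + 0.058081 + 0.001303 + 0.135056 + 0.004396 = 0.246946
B_ordi = 1 / 0.246946 = 4.0495
Σp_specᵢ² = 0.0055² + 0.1160² + 0.0055² + 0.0718² + 0.2210² + 0.5746² + 0.0055² = 0.000030 + 0.013456 + 0.000030 + 0.005155 + 0.048841 + 0.330165 + 0.000030 = 0.397707
B_spec = 1 / 0.397707 = 2.5144
Σp_merrᵢ² = 0.0248² + 0.0083² + 0.0083² + 0.2810² + 0.5207² + 0.0083² + 0.1488² = 0.000615 + 0.000069 + 0.000069 + 0.078961 + 0.271128 + 0.000069 + 0.022141 = 0.373052
B_merr = 1 / 0.373052 = 2.6806
Ranking by B (broadest → narrowest): Dipodomys ordii (4.05) > Dipodomys merriami (2.68) > Dipodomys spectabilis (2.51)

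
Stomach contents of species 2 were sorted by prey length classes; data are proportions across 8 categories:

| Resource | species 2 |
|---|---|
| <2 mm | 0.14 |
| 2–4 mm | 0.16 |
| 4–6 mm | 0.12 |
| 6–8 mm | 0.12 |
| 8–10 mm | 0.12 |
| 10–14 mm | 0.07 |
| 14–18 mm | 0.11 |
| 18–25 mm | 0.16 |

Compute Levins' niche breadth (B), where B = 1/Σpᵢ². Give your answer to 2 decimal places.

Σpᵢ² = 0.14² + 0.16² + 0.12² + 0.12² + 0.12² + 0.07² + 0.11² + 0.16² = 0.0196 + 0.0256 + 0.0144 + 0.0144 + 0.0144 + 0.0049 + 0.0121 + 0.0256 = 0.1310
B = 1 / 0.1310 = 7.6336

7.63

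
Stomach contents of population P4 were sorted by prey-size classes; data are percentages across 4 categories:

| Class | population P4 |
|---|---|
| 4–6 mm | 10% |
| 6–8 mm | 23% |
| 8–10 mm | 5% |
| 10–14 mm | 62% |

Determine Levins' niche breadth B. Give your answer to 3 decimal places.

Convert percentages to proportions (divide by 100).
Σpᵢ² = 0.10² + 0.23² + 0.05² + 0.62² = 0.0100 + 0.0529 + 0.0025 + 0.3844 = 0.4498
B = 1 / 0.4498 = 2.22321

2.223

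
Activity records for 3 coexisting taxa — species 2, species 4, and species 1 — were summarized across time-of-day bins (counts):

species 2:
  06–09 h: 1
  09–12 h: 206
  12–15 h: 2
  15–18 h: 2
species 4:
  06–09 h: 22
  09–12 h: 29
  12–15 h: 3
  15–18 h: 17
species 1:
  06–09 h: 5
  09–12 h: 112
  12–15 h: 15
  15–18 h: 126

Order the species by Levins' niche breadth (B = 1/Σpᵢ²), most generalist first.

species 4 > species 1 > species 2

Proportions for species 2 (n=211): 1/211=0.0047, 206/211=0.9763, 2/211=0.0095, 2/211=0.0095
Proportions for species 4 (n=71): 22/71=0.3099, 29/71=0.4085, 3/71=0.0423, 17/71=0.2394
Proportions for species 1 (n=258): 5/258=0.0194, 112/258=0.4341, 15/258=0.0581, 126/258=0.4884
Σp_2ᵢ² = 0.0047² + 0.9763² + 0.0095² + 0.0095² = 0.000022 + 0.953162 + 0.000090 + 0.000090 = 0.953364
B_2 = 1 / 0.953364 = 1.0489
Σp_4ᵢ² = 0.3099² + 0.4085² + 0.0423² + 0.2394² = 0.096038 + 0.166872 + 0.001789 + 0.057312 = 0.322011
B_4 = 1 / 0.322011 = 3.1055
Σp_1ᵢ² = 0.0194² + 0.4341² + 0.0581² + 0.4884² = 0.000376 + 0.188443 + 0.003376 + 0.238535 = 0.430730
B_1 = 1 / 0.430730 = 2.3216
Ranking by B (broadest → narrowest): species 4 (3.11) > species 1 (2.32) > species 2 (1.05)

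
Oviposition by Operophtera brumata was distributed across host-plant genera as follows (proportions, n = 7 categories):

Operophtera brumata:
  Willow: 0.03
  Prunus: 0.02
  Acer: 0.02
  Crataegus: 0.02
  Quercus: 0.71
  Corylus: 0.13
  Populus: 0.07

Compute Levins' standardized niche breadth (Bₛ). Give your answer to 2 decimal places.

0.15

Σpᵢ² = 0.03² + 0.02² + 0.02² + 0.02² + 0.71² + 0.13² + 0.07² = 0.0009 + 0.0004 + 0.0004 + 0.0004 + 0.5041 + 0.0169 + 0.0049 = 0.5280
B = 1 / 0.5280 = 1.8939
Bₛ = (B − 1)/(n − 1) = (1.8939 − 1)/(7 − 1) = 0.8939/6 = 0.1490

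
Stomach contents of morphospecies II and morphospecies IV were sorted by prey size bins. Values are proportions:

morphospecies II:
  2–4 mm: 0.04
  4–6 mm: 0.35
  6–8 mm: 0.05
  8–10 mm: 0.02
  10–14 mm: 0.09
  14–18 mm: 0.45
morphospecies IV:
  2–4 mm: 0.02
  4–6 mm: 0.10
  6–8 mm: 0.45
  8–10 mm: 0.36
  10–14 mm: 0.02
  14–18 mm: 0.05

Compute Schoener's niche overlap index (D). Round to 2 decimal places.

Σ|p₁ᵢ − p₂ᵢ| = 0.02 + 0.25 + 0.40 + 0.34 + 0.07 + 0.40 = 1.48
D = 1 − ½ × 1.48 = 1 − 0.740 = 0.2600

0.26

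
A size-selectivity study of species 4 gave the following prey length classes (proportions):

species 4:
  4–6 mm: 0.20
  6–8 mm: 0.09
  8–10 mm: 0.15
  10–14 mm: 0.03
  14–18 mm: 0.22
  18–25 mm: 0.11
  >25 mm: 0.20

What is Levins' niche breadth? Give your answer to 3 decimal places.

Σpᵢ² = 0.20² + 0.09² + 0.15² + 0.03² + 0.22² + 0.11² + 0.20² = 0.0400 + 0.0081 + 0.0225 + 0.0009 + 0.0484 + 0.0121 + 0.0400 = 0.1720
B = 1 / 0.1720 = 5.81395

5.814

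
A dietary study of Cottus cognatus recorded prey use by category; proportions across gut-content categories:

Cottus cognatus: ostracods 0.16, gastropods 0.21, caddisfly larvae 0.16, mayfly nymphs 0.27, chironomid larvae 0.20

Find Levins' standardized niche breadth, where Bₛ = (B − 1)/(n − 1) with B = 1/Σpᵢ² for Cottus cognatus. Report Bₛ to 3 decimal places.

0.951

Σpᵢ² = 0.16² + 0.21² + 0.16² + 0.27² + 0.20² = 0.0256 + 0.0441 + 0.0256 + 0.0729 + 0.0400 = 0.2082
B = 1 / 0.2082 = 4.80307
Bₛ = (B − 1)/(n − 1) = (4.80307 − 1)/(5 − 1) = 3.80307/4 = 0.95077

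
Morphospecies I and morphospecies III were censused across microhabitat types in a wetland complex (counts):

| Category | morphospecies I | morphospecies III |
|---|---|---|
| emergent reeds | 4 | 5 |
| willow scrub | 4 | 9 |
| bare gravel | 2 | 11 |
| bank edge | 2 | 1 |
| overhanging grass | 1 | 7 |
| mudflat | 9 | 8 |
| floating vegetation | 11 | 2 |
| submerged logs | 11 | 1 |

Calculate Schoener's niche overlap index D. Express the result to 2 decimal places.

0.52

Proportions for morphospecies I (n=44): 4/44=0.0909, 4/44=0.0909, 2/44=0.0455, 2/44=0.0455, 1/44=0.0227, 9/44=0.2045, 11/44=0.2500, 11/44=0.2500
Proportions for morphospecies III (n=44): 5/44=0.1136, 9/44=0.2045, 11/44=0.2500, 1/44=0.0227, 7/44=0.1591, 8/44=0.1818, 2/44=0.0455, 1/44=0.0227
Σ|p₁ᵢ − p₂ᵢ| = 0.0227 + 0.1136 + 0.2045 + 0.0228 + 0.1364 + 0.0227 + 0.2045 + 0.2273 = 0.9545
D = 1 − ½ × 0.9545 = 1 − 0.47725 = 0.52275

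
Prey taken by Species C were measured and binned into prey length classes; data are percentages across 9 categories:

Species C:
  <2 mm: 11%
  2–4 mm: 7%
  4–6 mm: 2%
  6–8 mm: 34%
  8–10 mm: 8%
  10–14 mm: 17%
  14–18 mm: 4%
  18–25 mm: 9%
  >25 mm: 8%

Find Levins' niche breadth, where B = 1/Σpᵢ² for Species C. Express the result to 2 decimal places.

Convert percentages to proportions (divide by 100).
Σpᵢ² = 0.11² + 0.07² + 0.02² + 0.34² + 0.08² + 0.17² + 0.04² + 0.09² + 0.08² = 0.0121 + 0.0049 + 0.0004 + 0.1156 + 0.0064 + 0.0289 + 0.0016 + 0.0081 + 0.0064 = 0.1844
B = 1 / 0.1844 = 5.4230

5.42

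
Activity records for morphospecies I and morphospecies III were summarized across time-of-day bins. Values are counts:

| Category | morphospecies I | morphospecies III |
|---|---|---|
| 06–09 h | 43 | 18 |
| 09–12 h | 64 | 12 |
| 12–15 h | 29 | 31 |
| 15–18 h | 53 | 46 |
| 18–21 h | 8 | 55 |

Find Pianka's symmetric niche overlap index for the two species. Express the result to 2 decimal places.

0.67

Proportions for morphospecies I (n=197): 43/197=0.2183, 64/197=0.3249, 29/197=0.1472, 53/197=0.2690, 8/197=0.0406
Proportions for morphospecies III (n=162): 18/162=0.1111, 12/162=0.0741, 31/162=0.1914, 46/162=0.2840, 55/162=0.3395
Σ p₁ᵢp₂ᵢ = 0.024253 + 0.024075 + 0.028174 + 0.076396 + 0.013784 = 0.166682
Σp_1ᵢ² = 0.2183² + 0.3249² + 0.1472² + 0.2690² + 0.0406² = 0.047655 + 0.105560 + 0.021668 + 0.072361 + 0.001648 = 0.248892
Σp_2ᵢ² = 0.1111² + 0.0741² + 0.1914² + 0.2840² + 0.3395² = 0.012343 + 0.005491 + 0.036634 + 0.080656 + 0.115260 = 0.250384
O = 0.166682 / √(0.248892 × 0.250384) = 0.166682 / 0.2496369 = 0.6677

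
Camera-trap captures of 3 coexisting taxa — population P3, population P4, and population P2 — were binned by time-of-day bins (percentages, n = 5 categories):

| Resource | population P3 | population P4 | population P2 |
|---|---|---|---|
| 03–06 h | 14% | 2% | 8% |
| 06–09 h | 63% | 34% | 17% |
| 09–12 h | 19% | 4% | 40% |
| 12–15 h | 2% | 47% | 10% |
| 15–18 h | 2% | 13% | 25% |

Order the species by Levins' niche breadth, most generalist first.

Convert percentages to proportions (divide by 100).
Σp_P3ᵢ² = 0.14² + 0.63² + 0.19² + 0.02² + 0.02² = 0.0196 + 0.3969 + 0.0361 + 0.0004 + 0.0004 = 0.4534
B_P3 = 1 / 0.4534 = 2.2056
Σp_P4ᵢ² = 0.02² + 0.34² + 0.04² + 0.47² + 0.13² = 0.0004 + 0.1156 + 0.0016 + 0.2209 + 0.0169 = 0.3554
B_P4 = 1 / 0.3554 = 2.8137
Σp_P2ᵢ² = 0.08² + 0.17² + 0.40² + 0.10² + 0.25² = 0.0064 + 0.0289 + 0.1600 + 0.0100 + 0.0625 = 0.2678
B_P2 = 1 / 0.2678 = 3.7341
Ranking by B (broadest → narrowest): population P2 (3.73) > population P4 (2.81) > population P3 (2.21)

population P2 > population P4 > population P3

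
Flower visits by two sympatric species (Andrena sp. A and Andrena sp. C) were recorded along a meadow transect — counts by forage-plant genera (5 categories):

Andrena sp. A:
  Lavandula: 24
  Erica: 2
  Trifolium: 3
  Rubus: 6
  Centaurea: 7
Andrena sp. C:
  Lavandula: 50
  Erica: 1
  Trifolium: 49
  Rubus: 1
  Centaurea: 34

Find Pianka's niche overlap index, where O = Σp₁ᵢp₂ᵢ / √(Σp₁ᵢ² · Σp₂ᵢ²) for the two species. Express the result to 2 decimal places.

0.79

Proportions for Andrena sp. A (n=42): 24/42=0.5714, 2/42=0.0476, 3/42=0.0714, 6/42=0.1429, 7/42=0.1667
Proportions for Andrena sp. C (n=135): 50/135=0.3704, 1/135=0.0074, 49/135=0.3630, 1/135=0.0074, 34/135=0.2519
Σ p₁ᵢp₂ᵢ = 0.211647 + 0.000352 + 0.025918 + 0.001057 + 0.041992 = 0.280966
Σp_1ᵢ² = 0.5714² + 0.0476² + 0.0714² + 0.1429² + 0.1667² = 0.326498 + 0.002266 + 0.005098 + 0.020420 + 0.027789 = 0.382071
Σp_2ᵢ² = 0.3704² + 0.0074² + 0.3630² + 0.0074² + 0.2519² = 0.137196 + 0.000055 + 0.131769 + 0.000055 + 0.063454 = 0.332529
O = 0.280966 / √(0.382071 × 0.332529) = 0.280966 / 0.3564403 = 0.7883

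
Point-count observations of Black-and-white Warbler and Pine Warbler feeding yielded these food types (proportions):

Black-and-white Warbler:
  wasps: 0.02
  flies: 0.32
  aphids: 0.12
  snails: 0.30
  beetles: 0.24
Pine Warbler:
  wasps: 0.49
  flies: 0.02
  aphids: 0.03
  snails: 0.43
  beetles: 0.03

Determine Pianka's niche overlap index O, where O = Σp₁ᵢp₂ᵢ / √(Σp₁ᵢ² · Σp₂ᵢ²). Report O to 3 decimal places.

0.464

Σ p₁ᵢp₂ᵢ = 0.0098 + 0.0064 + 0.0036 + 0.1290 + 0.0072 = 0.1560
Σp_1ᵢ² = 0.02² + 0.32² + 0.12² + 0.30² + 0.24² = 0.0004 + 0.1024 + 0.0144 + 0.0900 + 0.0576 = 0.2648
Σp_2ᵢ² = 0.49² + 0.02² + 0.03² + 0.43² + 0.03² = 0.2401 + 0.0004 + 0.0009 + 0.1849 + 0.0009 = 0.4272
O = 0.1560 / √(0.2648 × 0.4272) = 0.1560 / 0.336337 = 0.46382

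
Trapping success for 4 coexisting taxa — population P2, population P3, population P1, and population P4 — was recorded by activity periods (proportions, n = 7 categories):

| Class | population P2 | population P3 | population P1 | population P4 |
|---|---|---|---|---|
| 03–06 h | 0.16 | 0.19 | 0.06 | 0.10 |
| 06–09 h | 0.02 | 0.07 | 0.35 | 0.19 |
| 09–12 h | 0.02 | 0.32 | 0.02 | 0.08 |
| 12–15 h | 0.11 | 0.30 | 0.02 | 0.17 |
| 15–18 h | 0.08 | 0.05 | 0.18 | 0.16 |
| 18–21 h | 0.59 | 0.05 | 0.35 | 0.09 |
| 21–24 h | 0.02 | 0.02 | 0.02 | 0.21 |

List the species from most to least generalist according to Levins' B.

population P4 > population P3 > population P1 > population P2

Σp_P2ᵢ² = 0.16² + 0.02² + 0.02² + 0.11² + 0.08² + 0.59² + 0.02² = 0.0256 + 0.0004 + 0.0004 + 0.0121 + 0.0064 + 0.3481 + 0.0004 = 0.3934
B_P2 = 1 / 0.3934 = 2.5419
Σp_P3ᵢ² = 0.19² + 0.07² + 0.32² + 0.30² + 0.05² + 0.05² + 0.02² = 0.0361 + 0.0049 + 0.1024 + 0.0900 + 0.0025 + 0.0025 + 0.0004 = 0.2388
B_P3 = 1 / 0.2388 = 4.1876
Σp_P1ᵢ² = 0.06² + 0.35² + 0.02² + 0.02² + 0.18² + 0.35² + 0.02² = 0.0036 + 0.1225 + 0.0004 + 0.0004 + 0.0324 + 0.1225 + 0.0004 = 0.2822
B_P1 = 1 / 0.2822 = 3.5436
Σp_P4ᵢ² = 0.10² + 0.19² + 0.08² + 0.17² + 0.16² + 0.09² + 0.21² = 0.0100 + 0.0361 + 0.0064 + 0.0289 + 0.0256 + 0.0081 + 0.0441 = 0.1592
B_P4 = 1 / 0.1592 = 6.2814
Ranking by B (broadest → narrowest): population P4 (6.28) > population P3 (4.19) > population P1 (3.54) > population P2 (2.54)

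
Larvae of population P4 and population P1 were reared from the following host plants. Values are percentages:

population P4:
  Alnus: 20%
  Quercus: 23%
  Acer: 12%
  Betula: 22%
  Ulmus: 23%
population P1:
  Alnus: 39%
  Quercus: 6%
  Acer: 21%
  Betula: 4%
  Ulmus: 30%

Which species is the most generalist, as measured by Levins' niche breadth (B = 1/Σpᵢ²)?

Convert percentages to proportions (divide by 100).
Σp_P4ᵢ² = 0.20² + 0.23² + 0.12² + 0.22² + 0.23² = 0.0400 + 0.0529 + 0.0144 + 0.0484 + 0.0529 = 0.2086
B_P4 = 1 / 0.2086 = 4.7939
Σp_P1ᵢ² = 0.39² + 0.06² + 0.21² + 0.04² + 0.30² = 0.1521 + 0.0036 + 0.0441 + 0.0016 + 0.0900 = 0.2914
B_P1 = 1 / 0.2914 = 3.4317
Highest B → broadest niche (most generalist): population P4 (B = 4.79).

population P4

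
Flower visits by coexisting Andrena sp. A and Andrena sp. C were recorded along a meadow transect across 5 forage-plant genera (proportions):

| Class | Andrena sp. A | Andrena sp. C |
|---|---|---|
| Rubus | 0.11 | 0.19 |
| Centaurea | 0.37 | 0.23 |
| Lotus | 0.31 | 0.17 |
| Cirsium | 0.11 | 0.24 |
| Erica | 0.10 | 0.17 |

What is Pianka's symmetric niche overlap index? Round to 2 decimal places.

Σ p₁ᵢp₂ᵢ = 0.0209 + 0.0851 + 0.0527 + 0.0264 + 0.0170 = 0.2021
Σp_1ᵢ² = 0.11² + 0.37² + 0.31² + 0.11² + 0.10² = 0.0121 + 0.1369 + 0.0961 + 0.0121 + 0.0100 = 0.2672
Σp_2ᵢ² = 0.19² + 0.23² + 0.17² + 0.24² + 0.17² = 0.0361 + 0.0529 + 0.0289 + 0.0576 + 0.0289 = 0.2044
O = 0.2021 / √(0.2672 × 0.2044) = 0.2021 / 0.23370 = 0.8648

0.86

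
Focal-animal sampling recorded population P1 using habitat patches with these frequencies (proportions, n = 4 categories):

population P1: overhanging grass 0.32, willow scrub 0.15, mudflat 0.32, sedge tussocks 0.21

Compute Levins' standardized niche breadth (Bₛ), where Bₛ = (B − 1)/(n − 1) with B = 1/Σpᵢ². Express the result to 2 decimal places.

Σpᵢ² = 0.32² + 0.15² + 0.32² + 0.21² = 0.1024 + 0.0225 + 0.1024 + 0.0441 = 0.2714
B = 1 / 0.2714 = 3.6846
Bₛ = (B − 1)/(n − 1) = (3.6846 − 1)/(4 − 1) = 2.6846/3 = 0.8949

0.89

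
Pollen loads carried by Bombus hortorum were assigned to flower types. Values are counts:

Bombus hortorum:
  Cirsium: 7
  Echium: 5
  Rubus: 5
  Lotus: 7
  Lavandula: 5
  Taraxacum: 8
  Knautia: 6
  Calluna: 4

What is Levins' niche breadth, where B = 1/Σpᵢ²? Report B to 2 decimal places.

7.64

Proportions for Bombus hortorum (n=47): 7/47=0.1489, 5/47=0.1064, 5/47=0.1064, 7/47=0.1489, 5/47=0.1064, 8/47=0.1702, 6/47=0.1277, 4/47=0.0851
Σpᵢ² = 0.1489² + 0.1064² + 0.1064² + 0.1489² + 0.1064² + 0.1702² + 0.1277² + 0.0851² = 0.022171 + 0.011321 + 0.011321 + 0.022171 + 0.011321 + 0.028968 + 0.016307 + 0.007242 = 0.130822
B = 1 / 0.130822 = 7.6440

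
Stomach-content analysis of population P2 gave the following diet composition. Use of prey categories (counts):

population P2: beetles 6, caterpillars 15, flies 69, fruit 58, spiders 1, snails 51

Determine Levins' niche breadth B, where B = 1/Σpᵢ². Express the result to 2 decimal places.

Proportions for population P2 (n=200): 6/200=0.0300, 15/200=0.0750, 69/200=0.3450, 58/200=0.2900, 1/200=0.0050, 51/200=0.2550
Σpᵢ² = 0.0300² + 0.0750² + 0.3450² + 0.2900² + 0.0050² + 0.2550² = 0.000900 + 0.005625 + 0.119025 + 0.084100 + 0.000025 + 0.065025 = 0.274700
B = 1 / 0.274700 = 3.6403

3.64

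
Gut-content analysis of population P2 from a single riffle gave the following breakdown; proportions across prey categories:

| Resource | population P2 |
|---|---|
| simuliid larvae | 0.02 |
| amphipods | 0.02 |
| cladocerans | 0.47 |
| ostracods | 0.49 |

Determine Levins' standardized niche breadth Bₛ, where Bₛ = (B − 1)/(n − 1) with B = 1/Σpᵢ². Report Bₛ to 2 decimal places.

0.39

Σpᵢ² = 0.02² + 0.02² + 0.47² + 0.49² = 0.0004 + 0.0004 + 0.2209 + 0.2401 = 0.4618
B = 1 / 0.4618 = 2.1654
Bₛ = (B − 1)/(n − 1) = (2.1654 − 1)/(4 − 1) = 1.1654/3 = 0.3885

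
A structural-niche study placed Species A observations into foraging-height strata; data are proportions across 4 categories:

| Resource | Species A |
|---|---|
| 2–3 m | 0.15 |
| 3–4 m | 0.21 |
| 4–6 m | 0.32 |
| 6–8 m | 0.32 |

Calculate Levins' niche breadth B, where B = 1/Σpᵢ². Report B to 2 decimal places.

3.68

Σpᵢ² = 0.15² + 0.21² + 0.32² + 0.32² = 0.0225 + 0.0441 + 0.1024 + 0.1024 = 0.2714
B = 1 / 0.2714 = 3.6846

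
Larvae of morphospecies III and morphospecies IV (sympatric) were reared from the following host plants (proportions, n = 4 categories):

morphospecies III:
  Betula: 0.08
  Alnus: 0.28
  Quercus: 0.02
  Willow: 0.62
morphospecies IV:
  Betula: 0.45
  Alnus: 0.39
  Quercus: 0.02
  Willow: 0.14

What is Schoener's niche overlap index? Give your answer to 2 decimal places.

0.52

Σ|p₁ᵢ − p₂ᵢ| = 0.37 + 0.11 + 0.00 + 0.48 = 0.96
D = 1 − ½ × 0.96 = 1 − 0.480 = 0.5200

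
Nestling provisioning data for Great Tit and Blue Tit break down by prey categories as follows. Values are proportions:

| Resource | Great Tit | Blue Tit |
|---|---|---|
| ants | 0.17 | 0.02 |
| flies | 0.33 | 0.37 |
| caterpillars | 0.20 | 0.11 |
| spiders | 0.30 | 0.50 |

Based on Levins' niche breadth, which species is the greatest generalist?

Great Tit

Σp_Greaᵢ² = 0.17² + 0.33² + 0.20² + 0.30² = 0.0289 + 0.1089 + 0.0400 + 0.0900 = 0.2678
B_Grea = 1 / 0.2678 = 3.7341
Σp_Blueᵢ² = 0.02² + 0.37² + 0.11² + 0.50² = 0.0004 + 0.1369 + 0.0121 + 0.2500 = 0.3994
B_Blue = 1 / 0.3994 = 2.5038
Highest B → broadest niche (most generalist): Great Tit (B = 3.73).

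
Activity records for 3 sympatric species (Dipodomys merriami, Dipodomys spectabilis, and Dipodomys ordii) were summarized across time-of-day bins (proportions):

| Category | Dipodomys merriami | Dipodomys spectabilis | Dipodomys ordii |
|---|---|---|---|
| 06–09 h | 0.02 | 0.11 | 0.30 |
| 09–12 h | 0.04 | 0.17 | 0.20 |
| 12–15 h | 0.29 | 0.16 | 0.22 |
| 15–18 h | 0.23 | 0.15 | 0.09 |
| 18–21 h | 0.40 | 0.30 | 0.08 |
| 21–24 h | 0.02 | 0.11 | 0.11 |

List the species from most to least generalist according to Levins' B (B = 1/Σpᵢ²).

Σp_merrᵢ² = 0.02² + 0.04² + 0.29² + 0.23² + 0.40² + 0.02² = 0.0004 + 0.0016 + 0.0841 + 0.0529 + 0.1600 + 0.0004 = 0.2994
B_merr = 1 / 0.2994 = 3.3400
Σp_specᵢ² = 0.11² + 0.17² + 0.16² + 0.15² + 0.30² + 0.11² = 0.0121 + 0.0289 + 0.0256 + 0.0225 + 0.0900 + 0.0121 = 0.1912
B_spec = 1 / 0.1912 = 5.2301
Σp_ordiᵢ² = 0.30² + 0.20² + 0.22² + 0.09² + 0.08² + 0.11² = 0.0900 + 0.0400 + 0.0484 + 0.0081 + 0.0064 + 0.0121 = 0.2050
B_ordi = 1 / 0.2050 = 4.8780
Ranking by B (broadest → narrowest): Dipodomys spectabilis (5.23) > Dipodomys ordii (4.88) > Dipodomys merriami (3.34)

Dipodomys spectabilis > Dipodomys ordii > Dipodomys merriami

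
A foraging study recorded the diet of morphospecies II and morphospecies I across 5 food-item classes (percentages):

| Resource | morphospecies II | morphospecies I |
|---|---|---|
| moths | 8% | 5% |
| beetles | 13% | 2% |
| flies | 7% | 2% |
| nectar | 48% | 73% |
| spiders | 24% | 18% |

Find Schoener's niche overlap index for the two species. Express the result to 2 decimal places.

0.75

Convert percentages to proportions (divide by 100).
Σ|p₁ᵢ − p₂ᵢ| = 0.03 + 0.11 + 0.05 + 0.25 + 0.06 = 0.50
D = 1 − ½ × 0.50 = 1 − 0.250 = 0.7500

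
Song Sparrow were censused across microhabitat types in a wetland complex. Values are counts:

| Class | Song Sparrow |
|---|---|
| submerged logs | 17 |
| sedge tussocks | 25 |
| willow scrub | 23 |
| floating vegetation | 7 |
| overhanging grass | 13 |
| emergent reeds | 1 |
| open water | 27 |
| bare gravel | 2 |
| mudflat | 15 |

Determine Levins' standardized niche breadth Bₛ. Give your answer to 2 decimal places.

Proportions for Song Sparrow (n=130): 17/130=0.1308, 25/130=0.1923, 23/130=0.1769, 7/130=0.0538, 13/130=0.1000, 1/130=0.0077, 27/130=0.2077, 2/130=0.0154, 15/130=0.1154
Σpᵢ² = 0.1308² + 0.1923² + 0.1769² + 0.0538² + 0.1000² + 0.0077² + 0.2077² + 0.0154² + 0.1154² = 0.017109 + 0.036979 + 0.031294 + 0.002894 + 0.010000 + 0.000059 + 0.043139 + 0.000237 + 0.013317 = 0.155028
B = 1 / 0.155028 = 6.4504
Bₛ = (B − 1)/(n − 1) = (6.4504 − 1)/(9 − 1) = 5.4504/8 = 0.6813

0.68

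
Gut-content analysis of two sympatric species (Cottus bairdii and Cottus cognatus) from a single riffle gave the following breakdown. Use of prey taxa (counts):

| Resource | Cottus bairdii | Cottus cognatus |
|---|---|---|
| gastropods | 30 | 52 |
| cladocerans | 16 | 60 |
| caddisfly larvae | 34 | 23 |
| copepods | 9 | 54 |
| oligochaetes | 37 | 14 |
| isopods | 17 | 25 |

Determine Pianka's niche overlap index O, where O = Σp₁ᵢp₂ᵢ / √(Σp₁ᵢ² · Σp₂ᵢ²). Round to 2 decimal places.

0.72

Proportions for Cottus bairdii (n=143): 30/143=0.2098, 16/143=0.1119, 34/143=0.2378, 9/143=0.0629, 37/143=0.2587, 17/143=0.1189
Proportions for Cottus cognatus (n=228): 52/228=0.2281, 60/228=0.2632, 23/228=0.1009, 54/228=0.2368, 14/228=0.0614, 25/228=0.1096
Σ p₁ᵢp₂ᵢ = 0.047855 + 0.029452 + 0.023994 + 0.014895 + 0.015884 + 0.013031 = 0.145111
Σp_1ᵢ² = 0.2098² + 0.1119² + 0.2378² + 0.0629² + 0.2587² + 0.1189² = 0.044016 + 0.012522 + 0.056549 + 0.003956 + 0.066926 + 0.014137 = 0.198106
Σp_2ᵢ² = 0.2281² + 0.2632² + 0.1009² + 0.2368² + 0.0614² + 0.1096² = 0.052030 + 0.069274 + 0.010181 + 0.056074 + 0.003770 + 0.012012 = 0.203341
O = 0.145111 / √(0.198106 × 0.203341) = 0.145111 / 0.2007064 = 0.7230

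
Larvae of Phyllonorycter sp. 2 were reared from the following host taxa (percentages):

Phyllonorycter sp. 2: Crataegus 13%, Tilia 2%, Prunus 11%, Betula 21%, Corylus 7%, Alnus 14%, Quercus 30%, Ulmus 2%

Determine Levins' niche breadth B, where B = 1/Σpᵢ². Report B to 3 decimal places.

Convert percentages to proportions (divide by 100).
Σpᵢ² = 0.13² + 0.02² + 0.11² + 0.21² + 0.07² + 0.14² + 0.30² + 0.02² = 0.0169 + 0.0004 + 0.0121 + 0.0441 + 0.0049 + 0.0196 + 0.0900 + 0.0004 = 0.1884
B = 1 / 0.1884 = 5.30786

5.308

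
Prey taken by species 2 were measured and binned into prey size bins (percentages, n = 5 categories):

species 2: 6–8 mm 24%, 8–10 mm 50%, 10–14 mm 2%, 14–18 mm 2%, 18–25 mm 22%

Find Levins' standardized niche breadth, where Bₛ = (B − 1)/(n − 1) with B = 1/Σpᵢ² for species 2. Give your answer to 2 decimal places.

0.45

Convert percentages to proportions (divide by 100).
Σpᵢ² = 0.24² + 0.50² + 0.02² + 0.02² + 0.22² = 0.0576 + 0.2500 + 0.0004 + 0.0004 + 0.0484 = 0.3568
B = 1 / 0.3568 = 2.8027
Bₛ = (B − 1)/(n − 1) = (2.8027 − 1)/(5 − 1) = 1.8027/4 = 0.4507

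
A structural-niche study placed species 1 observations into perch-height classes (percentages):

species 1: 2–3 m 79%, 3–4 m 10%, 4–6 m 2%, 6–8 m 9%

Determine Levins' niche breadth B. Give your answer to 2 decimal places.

Convert percentages to proportions (divide by 100).
Σpᵢ² = 0.79² + 0.10² + 0.02² + 0.09² = 0.6241 + 0.0100 + 0.0004 + 0.0081 = 0.6426
B = 1 / 0.6426 = 1.5562

1.56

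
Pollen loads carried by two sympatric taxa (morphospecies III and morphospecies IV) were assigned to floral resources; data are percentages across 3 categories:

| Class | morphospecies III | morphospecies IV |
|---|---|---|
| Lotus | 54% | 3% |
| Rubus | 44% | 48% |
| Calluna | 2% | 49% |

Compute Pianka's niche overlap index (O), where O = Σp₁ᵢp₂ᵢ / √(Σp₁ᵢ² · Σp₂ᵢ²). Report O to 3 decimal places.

0.496

Convert percentages to proportions (divide by 100).
Σ p₁ᵢp₂ᵢ = 0.0162 + 0.2112 + 0.0098 = 0.2372
Σp_1ᵢ² = 0.54² + 0.44² + 0.02² = 0.2916 + 0.1936 + 0.0004 = 0.4856
Σp_2ᵢ² = 0.03² + 0.48² + 0.49² = 0.0009 + 0.2304 + 0.2401 = 0.4714
O = 0.2372 / √(0.4856 × 0.4714) = 0.2372 / 0.478447 = 0.49577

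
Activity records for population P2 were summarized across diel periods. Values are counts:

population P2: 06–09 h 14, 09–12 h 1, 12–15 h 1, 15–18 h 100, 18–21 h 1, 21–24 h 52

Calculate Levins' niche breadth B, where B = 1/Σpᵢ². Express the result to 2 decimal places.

Proportions for population P2 (n=169): 14/169=0.0828, 1/169=0.0059, 1/169=0.0059, 100/169=0.5917, 1/169=0.0059, 52/169=0.3077
Σpᵢ² = 0.0828² + 0.0059² + 0.0059² + 0.5917² + 0.0059² + 0.3077² = 0.006856 + 0.000035 + 0.000035 + 0.350109 + 0.000035 + 0.094679 = 0.451749
B = 1 / 0.451749 = 2.2136

2.21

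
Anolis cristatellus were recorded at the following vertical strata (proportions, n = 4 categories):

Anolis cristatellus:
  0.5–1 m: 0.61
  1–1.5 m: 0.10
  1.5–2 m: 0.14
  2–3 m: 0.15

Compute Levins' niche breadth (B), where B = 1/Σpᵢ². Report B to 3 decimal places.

Σpᵢ² = 0.61² + 0.10² + 0.14² + 0.15² = 0.3721 + 0.0100 + 0.0196 + 0.0225 = 0.4242
B = 1 / 0.4242 = 2.35738

2.357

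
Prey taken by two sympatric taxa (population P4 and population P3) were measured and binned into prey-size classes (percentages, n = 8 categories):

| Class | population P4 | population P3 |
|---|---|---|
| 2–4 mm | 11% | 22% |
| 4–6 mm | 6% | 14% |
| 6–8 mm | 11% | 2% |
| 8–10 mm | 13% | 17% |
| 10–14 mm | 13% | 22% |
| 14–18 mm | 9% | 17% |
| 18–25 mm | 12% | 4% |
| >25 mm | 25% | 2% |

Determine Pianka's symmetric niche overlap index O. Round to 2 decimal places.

Convert percentages to proportions (divide by 100).
Σ p₁ᵢp₂ᵢ = 0.0242 + 0.0084 + 0.0022 + 0.0221 + 0.0286 + 0.0153 + 0.0048 + 0.0050 = 0.1106
Σp_1ᵢ² = 0.11² + 0.06² + 0.11² + 0.13² + 0.13² + 0.09² + 0.12² + 0.25² = 0.0121 + 0.0036 + 0.0121 + 0.0169 + 0.0169 + 0.0081 + 0.0144 + 0.0625 = 0.1466
Σp_2ᵢ² = 0.22² + 0.14² + 0.02² + 0.17² + 0.22² + 0.17² + 0.04² + 0.02² = 0.0484 + 0.0196 + 0.0004 + 0.0289 + 0.0484 + 0.0289 + 0.0016 + 0.0004 = 0.1766
O = 0.1106 / √(0.1466 × 0.1766) = 0.1106 / 0.16090 = 0.6874

0.69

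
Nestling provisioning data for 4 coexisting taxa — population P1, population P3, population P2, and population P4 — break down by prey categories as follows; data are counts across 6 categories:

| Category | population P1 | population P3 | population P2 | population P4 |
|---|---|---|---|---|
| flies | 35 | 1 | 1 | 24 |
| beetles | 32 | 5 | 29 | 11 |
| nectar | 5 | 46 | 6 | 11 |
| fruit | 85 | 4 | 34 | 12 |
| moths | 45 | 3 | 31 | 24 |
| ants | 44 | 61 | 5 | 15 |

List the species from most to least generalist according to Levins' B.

Proportions for population P1 (n=246): 35/246=0.1423, 32/246=0.1301, 5/246=0.0203, 85/246=0.3455, 45/246=0.1829, 44/246=0.1789
Proportions for population P3 (n=120): 1/120=0.0083, 5/120=0.0417, 46/120=0.3833, 4/120=0.0333, 3/120=0.0250, 61/120=0.5083
Proportions for population P2 (n=106): 1/106=0.0094, 29/106=0.2736, 6/106=0.0566, 34/106=0.3208, 31/106=0.2925, 5/106=0.0472
Proportions for population P4 (n=97): 24/97=0.2474, 11/97=0.1134, 11/97=0.1134, 12/97=0.1237, 24/97=0.2474, 15/97=0.1546
Σp_P1ᵢ² = 0.1423² + 0.1301² + 0.0203² + 0.3455² + 0.1829² + 0.1789² = 0.020249 + 0.016926 + 0.000412 + 0.119370 + 0.033452 + 0.032005 = 0.222414
B_P1 = 1 / 0.222414 = 4.4961
Σp_P3ᵢ² = 0.0083² + 0.0417² + 0.3833² + 0.0333² + 0.0250² + 0.5083² = 0.000069 + 0.001739 + 0.146919 + 0.001109 + 0.000625 + 0.258369 = 0.408830
B_P3 = 1 / 0.408830 = 2.4460
Σp_P2ᵢ² = 0.0094² + 0.2736² + 0.0566² + 0.3208² + 0.2925² + 0.0472² = 0.000088 + 0.074857 + 0.003204 + 0.102913 + 0.085556 + 0.002228 = 0.268846
B_P2 = 1 / 0.268846 = 3.7196
Σp_P4ᵢ² = 0.2474² + 0.1134² + 0.1134² + 0.1237² + 0.2474² + 0.1546² = 0.061207 + 0.012860 + 0.012860 + 0.015302 + 0.061207 + 0.023901 = 0.187337
B_P4 = 1 / 0.187337 = 5.3380
Ranking by B (broadest → narrowest): population P4 (5.34) > population P1 (4.50) > population P2 (3.72) > population P3 (2.45)

population P4 > population P1 > population P2 > population P3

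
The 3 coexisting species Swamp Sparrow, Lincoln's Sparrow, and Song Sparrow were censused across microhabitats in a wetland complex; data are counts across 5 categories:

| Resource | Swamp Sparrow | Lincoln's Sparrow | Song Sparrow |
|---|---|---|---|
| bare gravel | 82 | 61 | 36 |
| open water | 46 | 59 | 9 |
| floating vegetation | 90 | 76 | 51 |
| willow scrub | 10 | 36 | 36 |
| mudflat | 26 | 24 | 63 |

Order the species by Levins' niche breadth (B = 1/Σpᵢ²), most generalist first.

Proportions for Swamp Sparrow (n=254): 82/254=0.3228, 46/254=0.1811, 90/254=0.3543, 10/254=0.0394, 26/254=0.1024
Proportions for Lincoln's Sparrow (n=256): 61/256=0.2383, 59/256=0.2305, 76/256=0.2969, 36/256=0.1406, 24/256=0.0938
Proportions for Song Sparrow (n=195): 36/195=0.1846, 9/195=0.0462, 51/195=0.2615, 36/195=0.1846, 63/195=0.3231
Σp_Swamᵢ² = 0.3228² + 0.1811² + 0.3543² + 0.0394² + 0.1024² = 0.104200 + 0.032797 + 0.125528 + 0.001552 + 0.010486 = 0.274563
B_Swam = 1 / 0.274563 = 3.6422
Σp_Lincᵢ² = 0.2383² + 0.2305² + 0.2969² + 0.1406² + 0.0938² = 0.056787 + 0.053130 + 0.088150 + 0.019768 + 0.008798 = 0.226633
B_Linc = 1 / 0.226633 = 4.4124
Σp_Songᵢ² = 0.1846² + 0.0462² + 0.2615² + 0.1846² + 0.3231² = 0.034077 + 0.002134 + 0.068382 + 0.034077 + 0.104394 = 0.243064
B_Song = 1 / 0.243064 = 4.1141
Ranking by B (broadest → narrowest): Lincoln's Sparrow (4.41) > Song Sparrow (4.11) > Swamp Sparrow (3.64)

Lincoln's Sparrow > Song Sparrow > Swamp Sparrow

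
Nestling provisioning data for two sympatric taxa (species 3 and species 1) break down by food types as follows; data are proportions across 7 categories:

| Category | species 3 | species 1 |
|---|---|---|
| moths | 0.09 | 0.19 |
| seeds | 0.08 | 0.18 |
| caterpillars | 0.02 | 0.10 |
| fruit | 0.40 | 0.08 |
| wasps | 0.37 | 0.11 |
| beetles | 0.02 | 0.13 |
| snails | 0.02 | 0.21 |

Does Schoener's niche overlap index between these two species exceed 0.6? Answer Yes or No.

No

Σ|p₁ᵢ − p₂ᵢ| = 0.10 + 0.10 + 0.08 + 0.32 + 0.26 + 0.11 + 0.19 = 1.16
D = 1 − ½ × 1.16 = 1 − 0.580 = 0.4200
D = 0.4200 < 0.6 → No.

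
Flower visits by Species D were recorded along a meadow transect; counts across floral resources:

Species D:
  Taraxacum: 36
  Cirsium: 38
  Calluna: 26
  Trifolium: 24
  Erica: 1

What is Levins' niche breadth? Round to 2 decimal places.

Proportions for Species D (n=125): 36/125=0.2880, 38/125=0.3040, 26/125=0.2080, 24/125=0.1920, 1/125=0.0080
Σpᵢ² = 0.2880² + 0.3040² + 0.2080² + 0.1920² + 0.0080² = 0.082944 + 0.092416 + 0.043264 + 0.036864 + 0.000064 = 0.255552
B = 1 / 0.255552 = 3.9131

3.91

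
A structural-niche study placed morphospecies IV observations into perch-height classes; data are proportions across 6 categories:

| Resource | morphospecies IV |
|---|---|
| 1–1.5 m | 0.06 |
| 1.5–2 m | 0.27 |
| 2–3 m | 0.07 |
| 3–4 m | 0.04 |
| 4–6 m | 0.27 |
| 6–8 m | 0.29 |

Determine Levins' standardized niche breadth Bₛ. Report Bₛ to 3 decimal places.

Σpᵢ² = 0.06² + 0.27² + 0.07² + 0.04² + 0.27² + 0.29² = 0.0036 + 0.0729 + 0.0049 + 0.0016 + 0.0729 + 0.0841 = 0.2400
B = 1 / 0.2400 = 4.16667
Bₛ = (B − 1)/(n − 1) = (4.16667 − 1)/(6 − 1) = 3.16667/5 = 0.63333

0.633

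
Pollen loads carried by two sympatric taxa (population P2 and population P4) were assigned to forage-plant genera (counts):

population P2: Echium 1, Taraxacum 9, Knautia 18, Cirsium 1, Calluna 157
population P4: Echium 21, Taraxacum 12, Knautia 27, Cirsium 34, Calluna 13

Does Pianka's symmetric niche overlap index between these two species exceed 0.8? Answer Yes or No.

No

Proportions for population P2 (n=186): 1/186=0.0054, 9/186=0.0484, 18/186=0.0968, 1/186=0.0054, 157/186=0.8441
Proportions for population P4 (n=107): 21/107=0.1963, 12/107=0.1121, 27/107=0.2523, 34/107=0.3178, 13/107=0.1215
Σ p₁ᵢp₂ᵢ = 0.001060 + 0.005426 + 0.024423 + 0.001716 + 0.102558 = 0.135183
Σp_1ᵢ² = 0.0054² + 0.0484² + 0.0968² + 0.0054² + 0.8441² = 0.000029 + 0.002343 + 0.009370 + 0.000029 + 0.712505 = 0.724276
Σp_2ᵢ² = 0.1963² + 0.1121² + 0.2523² + 0.3178² + 0.1215² = 0.038534 + 0.012566 + 0.063655 + 0.100997 + 0.014762 = 0.230514
O = 0.135183 / √(0.724276 × 0.230514) = 0.135183 / 0.4086022 = 0.3308
O = 0.3308 < 0.8 → No.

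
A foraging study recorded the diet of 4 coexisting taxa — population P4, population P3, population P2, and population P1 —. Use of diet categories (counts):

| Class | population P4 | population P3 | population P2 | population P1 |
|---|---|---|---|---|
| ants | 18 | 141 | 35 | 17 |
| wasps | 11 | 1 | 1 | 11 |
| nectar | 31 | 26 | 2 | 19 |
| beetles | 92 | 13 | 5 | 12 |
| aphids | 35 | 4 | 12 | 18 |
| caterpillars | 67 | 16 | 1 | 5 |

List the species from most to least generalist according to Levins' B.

population P1 > population P4 > population P2 > population P3

Proportions for population P4 (n=254): 18/254=0.0709, 11/254=0.0433, 31/254=0.1220, 92/254=0.3622, 35/254=0.1378, 67/254=0.2638
Proportions for population P3 (n=201): 141/201=0.7015, 1/201=0.0050, 26/201=0.1294, 13/201=0.0647, 4/201=0.0199, 16/201=0.0796
Proportions for population P2 (n=56): 35/56=0.6250, 1/56=0.0179, 2/56=0.0357, 5/56=0.0893, 12/56=0.2143, 1/56=0.0179
Proportions for population P1 (n=82): 17/82=0.2073, 11/82=0.1341, 19/82=0.2317, 12/82=0.1463, 18/82=0.2195, 5/82=0.0610
Σp_P4ᵢ² = 0.0709² + 0.0433² + 0.1220² + 0.3622² + 0.1378² + 0.2638² = 0.005027 + 0.001875 + 0.014884 + 0.131189 + 0.018989 + 0.069590 = 0.241554
B_P4 = 1 / 0.241554 = 4.1399
Σp_P3ᵢ² = 0.7015² + 0.0050² + 0.1294² + 0.0647² + 0.0199² + 0.0796² = 0.492102 + 0.000025 + 0.016744 + 0.004186 + 0.000396 + 0.006336 = 0.519789
B_P3 = 1 / 0.519789 = 1.9239
Σp_P2ᵢ² = 0.6250² + 0.0179² + 0.0357² + 0.0893² + 0.2143² + 0.0179² = 0.390625 + 0.000320 + 0.001274 + 0.007974 + 0.045924 + 0.000320 = 0.446437
B_P2 = 1 / 0.446437 = 2.2400
Σp_P1ᵢ² = 0.2073² + 0.1341² + 0.2317² + 0.1463² + 0.2195² + 0.0610² = 0.042973 + 0.017983 + 0.053685 + 0.021404 + 0.048180 + 0.003721 = 0.187946
B_P1 = 1 / 0.187946 = 5.3207
Ranking by B (broadest → narrowest): population P1 (5.32) > population P4 (4.14) > population P2 (2.24) > population P3 (1.92)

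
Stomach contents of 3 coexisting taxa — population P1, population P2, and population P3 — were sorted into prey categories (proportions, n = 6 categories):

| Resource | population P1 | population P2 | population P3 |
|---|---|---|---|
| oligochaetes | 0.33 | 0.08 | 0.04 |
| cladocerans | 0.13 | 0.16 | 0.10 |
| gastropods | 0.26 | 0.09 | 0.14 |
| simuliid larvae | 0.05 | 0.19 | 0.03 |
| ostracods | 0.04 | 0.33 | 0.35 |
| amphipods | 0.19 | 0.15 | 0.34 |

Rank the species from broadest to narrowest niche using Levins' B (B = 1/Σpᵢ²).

population P2 > population P1 > population P3

Σp_P1ᵢ² = 0.33² + 0.13² + 0.26² + 0.05² + 0.04² + 0.19² = 0.1089 + 0.0169 + 0.0676 + 0.0025 + 0.0016 + 0.0361 = 0.2336
B_P1 = 1 / 0.2336 = 4.2808
Σp_P2ᵢ² = 0.08² + 0.16² + 0.09² + 0.19² + 0.33² + 0.15² = 0.0064 + 0.0256 + 0.0081 + 0.0361 + 0.1089 + 0.0225 = 0.2076
B_P2 = 1 / 0.2076 = 4.8170
Σp_P3ᵢ² = 0.04² + 0.10² + 0.14² + 0.03² + 0.35² + 0.34² = 0.0016 + 0.0100 + 0.0196 + 0.0009 + 0.1225 + 0.1156 = 0.2702
B_P3 = 1 / 0.2702 = 3.7010
Ranking by B (broadest → narrowest): population P2 (4.82) > population P1 (4.28) > population P3 (3.70)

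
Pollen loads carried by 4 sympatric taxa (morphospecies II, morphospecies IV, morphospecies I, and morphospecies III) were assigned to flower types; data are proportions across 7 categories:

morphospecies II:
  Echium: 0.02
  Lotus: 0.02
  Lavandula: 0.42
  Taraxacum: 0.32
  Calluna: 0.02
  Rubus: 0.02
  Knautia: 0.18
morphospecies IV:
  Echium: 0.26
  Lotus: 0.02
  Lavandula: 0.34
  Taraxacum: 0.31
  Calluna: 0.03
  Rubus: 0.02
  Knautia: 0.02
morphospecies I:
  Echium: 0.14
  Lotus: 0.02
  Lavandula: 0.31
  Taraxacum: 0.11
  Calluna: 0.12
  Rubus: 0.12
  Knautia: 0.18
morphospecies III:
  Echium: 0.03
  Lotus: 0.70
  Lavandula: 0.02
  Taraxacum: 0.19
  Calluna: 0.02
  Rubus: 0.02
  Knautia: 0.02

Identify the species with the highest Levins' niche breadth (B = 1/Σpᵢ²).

morphospecies I

Σp_IIᵢ² = 0.02² + 0.02² + 0.42² + 0.32² + 0.02² + 0.02² + 0.18² = 0.0004 + 0.0004 + 0.1764 + 0.1024 + 0.0004 + 0.0004 + 0.0324 = 0.3128
B_II = 1 / 0.3128 = 3.1969
Σp_IVᵢ² = 0.26² + 0.02² + 0.34² + 0.31² + 0.03² + 0.02² + 0.02² = 0.0676 + 0.0004 + 0.1156 + 0.0961 + 0.0009 + 0.0004 + 0.0004 = 0.2814
B_IV = 1 / 0.2814 = 3.5537
Σp_Iᵢ² = 0.14² + 0.02² + 0.31² + 0.11² + 0.12² + 0.12² + 0.18² = 0.0196 + 0.0004 + 0.0961 + 0.0121 + 0.0144 + 0.0144 + 0.0324 = 0.1894
B_I = 1 / 0.1894 = 5.2798
Σp_IIIᵢ² = 0.03² + 0.70² + 0.02² + 0.19² + 0.02² + 0.02² + 0.02² = 0.0009 + 0.4900 + 0.0004 + 0.0361 + 0.0004 + 0.0004 + 0.0004 = 0.5286
B_III = 1 / 0.5286 = 1.8918
Highest B → broadest niche (most generalist): morphospecies I (B = 5.28).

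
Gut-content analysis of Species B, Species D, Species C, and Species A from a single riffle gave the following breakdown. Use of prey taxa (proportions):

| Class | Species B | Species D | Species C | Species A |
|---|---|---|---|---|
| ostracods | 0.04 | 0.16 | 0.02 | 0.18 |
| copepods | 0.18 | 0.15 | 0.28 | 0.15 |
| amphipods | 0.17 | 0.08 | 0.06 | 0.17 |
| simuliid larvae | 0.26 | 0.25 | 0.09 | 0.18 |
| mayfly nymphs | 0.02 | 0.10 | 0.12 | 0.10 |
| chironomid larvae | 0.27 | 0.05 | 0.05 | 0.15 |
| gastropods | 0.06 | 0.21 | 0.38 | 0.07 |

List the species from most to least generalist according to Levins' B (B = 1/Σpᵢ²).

Species A > Species D > Species B > Species C

Σp_Bᵢ² = 0.04² + 0.18² + 0.17² + 0.26² + 0.02² + 0.27² + 0.06² = 0.0016 + 0.0324 + 0.0289 + 0.0676 + 0.0004 + 0.0729 + 0.0036 = 0.2074
B_B = 1 / 0.2074 = 4.8216
Σp_Dᵢ² = 0.16² + 0.15² + 0.08² + 0.25² + 0.10² + 0.05² + 0.21² = 0.0256 + 0.0225 + 0.0064 + 0.0625 + 0.0100 + 0.0025 + 0.0441 = 0.1736
B_D = 1 / 0.1736 = 5.7604
Σp_Cᵢ² = 0.02² + 0.28² + 0.06² + 0.09² + 0.12² + 0.05² + 0.38² = 0.0004 + 0.0784 + 0.0036 + 0.0081 + 0.0144 + 0.0025 + 0.1444 = 0.2518
B_C = 1 / 0.2518 = 3.9714
Σp_Aᵢ² = 0.18² + 0.15² + 0.17² + 0.18² + 0.10² + 0.15² + 0.07² = 0.0324 + 0.0225 + 0.0289 + 0.0324 + 0.0100 + 0.0225 + 0.0049 = 0.1536
B_A = 1 / 0.1536 = 6.5104
Ranking by B (broadest → narrowest): Species A (6.51) > Species D (5.76) > Species B (4.82) > Species C (3.97)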